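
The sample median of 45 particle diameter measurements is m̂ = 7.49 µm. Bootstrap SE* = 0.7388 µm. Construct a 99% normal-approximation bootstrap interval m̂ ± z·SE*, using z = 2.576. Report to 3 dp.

Margin = 2.576 × 0.7388 = 1.9031
Interval: 7.49 ± 1.9031

(5.587, 9.393)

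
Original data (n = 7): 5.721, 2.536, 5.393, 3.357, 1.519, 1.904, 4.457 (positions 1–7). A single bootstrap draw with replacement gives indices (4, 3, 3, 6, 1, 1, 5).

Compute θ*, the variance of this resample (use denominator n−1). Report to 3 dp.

θ* = 3.437

Resample values: 3.357, 5.393, 5.393, 1.904, 5.721, 5.721, 1.519.
Mean = 4.1440; sum of squared deviations = 20.6215
s² = 20.6215 / 6 = 3.4369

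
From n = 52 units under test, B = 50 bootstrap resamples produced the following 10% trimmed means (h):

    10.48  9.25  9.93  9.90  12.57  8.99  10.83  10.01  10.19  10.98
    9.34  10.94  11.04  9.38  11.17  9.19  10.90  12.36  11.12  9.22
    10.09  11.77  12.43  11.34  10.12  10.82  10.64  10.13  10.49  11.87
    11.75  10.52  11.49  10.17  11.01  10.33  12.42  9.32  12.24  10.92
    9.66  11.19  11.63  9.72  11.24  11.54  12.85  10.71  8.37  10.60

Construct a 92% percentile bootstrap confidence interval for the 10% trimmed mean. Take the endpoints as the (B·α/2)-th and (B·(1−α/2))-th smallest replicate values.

Sorted replicates: 8.37, 8.99, 9.19, 9.22, 9.25, 9.32, 9.34, 9.38, 9.66, 9.72, 9.90, 9.93, 10.01, 10.09, 10.12, 10.13, 10.17, 10.19, 10.33, 10.48, 10.49, 10.52, 10.60, 10.64, 10.71, 10.82, 10.83, 10.90, 10.92, 10.94, 10.98, 11.01, 11.04, 11.12, 11.17, 11.19, 11.24, 11.34, 11.49, 11.54, 11.63, 11.75, 11.77, 11.87, 12.24, 12.36, 12.42, 12.43, 12.57, 12.85
α = 0.08; lower rank = 50 × 0.040 = 2; upper rank = 50 × 0.960 = 48.
The 2nd smallest replicate is 8.99; the 48th is 12.43.

(8.99, 12.43)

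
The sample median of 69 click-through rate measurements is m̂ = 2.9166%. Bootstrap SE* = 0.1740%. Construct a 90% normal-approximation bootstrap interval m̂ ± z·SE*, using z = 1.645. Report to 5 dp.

Margin = 1.645 × 0.1740 = 0.286230
Interval: 2.9166 ± 0.286230

(2.63037, 3.20283)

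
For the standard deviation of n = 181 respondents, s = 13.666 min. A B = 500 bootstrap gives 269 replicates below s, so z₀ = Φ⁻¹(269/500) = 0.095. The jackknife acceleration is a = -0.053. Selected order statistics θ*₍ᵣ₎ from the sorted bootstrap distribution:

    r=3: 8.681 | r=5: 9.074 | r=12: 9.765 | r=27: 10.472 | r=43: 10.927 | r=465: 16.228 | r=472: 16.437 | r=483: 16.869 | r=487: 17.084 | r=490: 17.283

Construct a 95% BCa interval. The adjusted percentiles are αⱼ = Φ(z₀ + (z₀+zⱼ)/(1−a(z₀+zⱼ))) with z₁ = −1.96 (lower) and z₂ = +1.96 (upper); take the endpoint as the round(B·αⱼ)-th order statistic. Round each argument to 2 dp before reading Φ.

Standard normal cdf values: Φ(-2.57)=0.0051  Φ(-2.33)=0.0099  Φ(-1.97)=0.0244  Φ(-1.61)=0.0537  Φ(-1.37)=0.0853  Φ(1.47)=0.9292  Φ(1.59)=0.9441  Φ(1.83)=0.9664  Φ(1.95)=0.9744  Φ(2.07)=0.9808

Lower: z₀ + z₁ = 0.095 + (-1.960) = -1.865; 1 − a(z₀+z₁) = 1 − (-0.053)(-1.865) = 0.9012; argument = 0.095 + (-1.865)/0.9012 = -1.9746 → -1.97.
α₁ = Φ(-1.97) = 0.0244; rank = round(500 × 0.0244) = 12; θ*₍12₎ = 9.765.
Upper: z₀ + z₂ = 2.055; 1 − a(z₀+z₂) = 1.1089; argument = 1.9482 → 1.95; α₂ = 0.9744; rank = 487; θ*₍487₎ = 17.084.

(9.765, 17.084)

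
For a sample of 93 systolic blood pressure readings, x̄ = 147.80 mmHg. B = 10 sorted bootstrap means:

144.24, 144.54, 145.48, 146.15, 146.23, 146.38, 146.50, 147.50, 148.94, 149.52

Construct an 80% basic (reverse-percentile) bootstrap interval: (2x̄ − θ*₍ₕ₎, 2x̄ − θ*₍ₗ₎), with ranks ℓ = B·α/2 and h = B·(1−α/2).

Percentile endpoints at ranks 1 and 9: θ*₍1₎ = 144.24, θ*₍9₎ = 148.94.
Basic interval reflects these around x̄:
  lower = 2 × 147.80 − 148.94 = 146.66
  upper = 2 × 147.80 − 144.24 = 151.36

(146.66, 151.36)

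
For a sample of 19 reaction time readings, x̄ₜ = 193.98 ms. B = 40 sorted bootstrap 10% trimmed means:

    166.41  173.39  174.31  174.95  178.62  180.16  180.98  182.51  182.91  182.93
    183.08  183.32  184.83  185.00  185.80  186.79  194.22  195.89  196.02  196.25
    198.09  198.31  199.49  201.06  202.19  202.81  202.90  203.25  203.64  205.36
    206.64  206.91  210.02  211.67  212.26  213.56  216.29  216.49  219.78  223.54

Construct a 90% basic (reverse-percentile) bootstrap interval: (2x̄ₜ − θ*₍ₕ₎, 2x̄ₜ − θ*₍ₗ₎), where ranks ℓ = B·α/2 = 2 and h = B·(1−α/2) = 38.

(171.47, 214.57)

Percentile endpoints at ranks 2 and 38: θ*₍2₎ = 173.39, θ*₍38₎ = 216.49.
Basic interval reflects these around x̄ₜ:
  lower = 2 × 193.98 − 216.49 = 171.47
  upper = 2 × 193.98 − 173.39 = 214.57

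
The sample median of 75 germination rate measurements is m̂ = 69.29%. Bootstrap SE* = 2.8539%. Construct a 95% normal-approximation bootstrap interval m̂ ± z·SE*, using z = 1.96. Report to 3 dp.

Margin = 1.96 × 2.8539 = 5.5936
Interval: 69.29 ± 5.5936

(63.696, 74.884)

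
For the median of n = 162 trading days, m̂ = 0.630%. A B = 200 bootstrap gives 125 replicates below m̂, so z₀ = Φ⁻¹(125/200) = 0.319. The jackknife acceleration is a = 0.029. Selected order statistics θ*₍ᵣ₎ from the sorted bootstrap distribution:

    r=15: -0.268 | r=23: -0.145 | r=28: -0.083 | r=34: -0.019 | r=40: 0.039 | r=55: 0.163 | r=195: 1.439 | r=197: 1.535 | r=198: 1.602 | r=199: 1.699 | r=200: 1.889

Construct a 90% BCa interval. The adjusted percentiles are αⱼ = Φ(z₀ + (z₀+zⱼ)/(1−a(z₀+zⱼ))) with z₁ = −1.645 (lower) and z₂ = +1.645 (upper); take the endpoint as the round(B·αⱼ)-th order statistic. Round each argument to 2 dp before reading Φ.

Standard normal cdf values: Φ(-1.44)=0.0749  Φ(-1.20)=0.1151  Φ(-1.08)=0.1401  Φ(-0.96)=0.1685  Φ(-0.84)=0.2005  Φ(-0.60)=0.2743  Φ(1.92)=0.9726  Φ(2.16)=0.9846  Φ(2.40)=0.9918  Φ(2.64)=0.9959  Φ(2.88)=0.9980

Lower: z₀ + z₁ = 0.319 + (-1.645) = -1.326; 1 − a(z₀+z₁) = 1 − (0.029)(-1.326) = 1.0385; argument = 0.319 + (-1.326)/1.0385 = -0.9579 → -0.96.
α₁ = Φ(-0.96) = 0.1685; rank = round(200 × 0.1685) = 34; θ*₍34₎ = -0.019.
Upper: z₀ + z₂ = 1.964; 1 − a(z₀+z₂) = 0.9430; argument = 2.4016 → 2.40; α₂ = 0.9918; rank = 198; θ*₍198₎ = 1.602.

(-0.019, 1.602)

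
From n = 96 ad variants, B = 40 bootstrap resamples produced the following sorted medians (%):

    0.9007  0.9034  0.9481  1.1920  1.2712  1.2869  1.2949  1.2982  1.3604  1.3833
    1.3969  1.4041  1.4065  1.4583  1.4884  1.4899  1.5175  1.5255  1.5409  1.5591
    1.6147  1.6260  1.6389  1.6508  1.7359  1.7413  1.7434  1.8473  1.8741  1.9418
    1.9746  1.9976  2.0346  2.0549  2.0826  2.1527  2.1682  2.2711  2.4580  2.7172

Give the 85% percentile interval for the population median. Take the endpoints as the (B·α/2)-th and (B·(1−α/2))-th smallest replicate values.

(0.9481, 2.1682)

α = 0.15; lower rank = 40 × 0.075 = 3; upper rank = 40 × 0.925 = 37.
The 3rd smallest replicate is 0.9481; the 37th is 2.1682.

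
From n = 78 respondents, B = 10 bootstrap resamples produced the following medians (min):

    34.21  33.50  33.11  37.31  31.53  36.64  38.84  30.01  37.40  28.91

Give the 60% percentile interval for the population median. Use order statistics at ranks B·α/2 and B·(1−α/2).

(30.01, 37.31)

Sorted replicates: 28.91, 30.01, 31.53, 33.11, 33.50, 34.21, 36.64, 37.31, 37.40, 38.84
α = 0.40; lower rank = 10 × 0.200 = 2; upper rank = 10 × 0.800 = 8.
The 2nd smallest replicate is 30.01; the 8th is 37.31.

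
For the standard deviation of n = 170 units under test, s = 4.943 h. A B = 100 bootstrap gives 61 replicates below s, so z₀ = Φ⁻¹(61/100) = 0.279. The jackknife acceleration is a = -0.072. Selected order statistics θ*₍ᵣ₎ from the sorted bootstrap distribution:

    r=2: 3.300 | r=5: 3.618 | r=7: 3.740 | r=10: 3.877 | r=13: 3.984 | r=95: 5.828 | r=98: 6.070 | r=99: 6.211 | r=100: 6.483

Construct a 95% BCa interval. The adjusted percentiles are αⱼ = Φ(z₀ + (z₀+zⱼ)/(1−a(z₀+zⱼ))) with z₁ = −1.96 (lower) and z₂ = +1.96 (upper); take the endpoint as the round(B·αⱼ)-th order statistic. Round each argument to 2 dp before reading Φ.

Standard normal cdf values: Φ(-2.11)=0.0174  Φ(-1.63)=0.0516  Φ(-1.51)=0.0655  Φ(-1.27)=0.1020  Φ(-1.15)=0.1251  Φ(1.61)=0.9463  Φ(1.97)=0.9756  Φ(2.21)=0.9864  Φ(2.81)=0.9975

(3.618, 6.211)

Lower: z₀ + z₁ = 0.279 + (-1.960) = -1.681; 1 − a(z₀+z₁) = 1 − (-0.072)(-1.681) = 0.8790; argument = 0.279 + (-1.681)/0.8790 = -1.6335 → -1.63.
α₁ = Φ(-1.63) = 0.0516; rank = round(100 × 0.0516) = 5; θ*₍5₎ = 3.618.
Upper: z₀ + z₂ = 2.239; 1 − a(z₀+z₂) = 1.1612; argument = 2.2072 → 2.21; α₂ = 0.9864; rank = 99; θ*₍99₎ = 6.211.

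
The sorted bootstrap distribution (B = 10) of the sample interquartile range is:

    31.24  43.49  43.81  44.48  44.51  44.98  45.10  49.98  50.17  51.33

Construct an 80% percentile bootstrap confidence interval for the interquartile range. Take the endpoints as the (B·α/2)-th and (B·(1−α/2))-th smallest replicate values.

(31.24, 50.17)

α = 0.20; lower rank = 10 × 0.100 = 1; upper rank = 10 × 0.900 = 9.
The 1st smallest replicate is 31.24; the 9th is 50.17.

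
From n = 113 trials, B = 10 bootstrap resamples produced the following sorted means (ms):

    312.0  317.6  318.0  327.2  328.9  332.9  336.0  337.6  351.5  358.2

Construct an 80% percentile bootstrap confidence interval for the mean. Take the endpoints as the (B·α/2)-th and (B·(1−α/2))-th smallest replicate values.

α = 0.20; lower rank = 10 × 0.100 = 1; upper rank = 10 × 0.900 = 9.
The 1st smallest replicate is 312.0; the 9th is 351.5.

(312.0, 351.5)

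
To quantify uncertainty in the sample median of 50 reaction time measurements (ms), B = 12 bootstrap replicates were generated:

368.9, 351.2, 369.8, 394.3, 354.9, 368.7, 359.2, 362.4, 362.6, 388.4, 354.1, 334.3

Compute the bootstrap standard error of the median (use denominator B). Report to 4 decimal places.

SE* = 15.4041

Bootstrap SE is the standard deviation of the 12 replicate medians.
Mean of replicates: (368.9 + 351.2 + 369.8 + 394.3 + 354.9 + 368.7 + 359.2 + 362.4 + 362.6 + 388.4 + 354.1 + 334.3) / 12 = 4368.80000 / 12 = 364.06667
Sum of squared deviations: (+4.83333)² + (−12.86667)² + (+5.73333)² + (+30.23333)² + (−9.16667)² + (+4.63333)² + (−4.86667)² + (−1.66667)² + (−1.46667)² + (+24.33333)² + (−9.96667)² + (−29.76667)² = 2847.44667
Variance = 2847.44667 / 12 = 237.28722
SE* = √237.28722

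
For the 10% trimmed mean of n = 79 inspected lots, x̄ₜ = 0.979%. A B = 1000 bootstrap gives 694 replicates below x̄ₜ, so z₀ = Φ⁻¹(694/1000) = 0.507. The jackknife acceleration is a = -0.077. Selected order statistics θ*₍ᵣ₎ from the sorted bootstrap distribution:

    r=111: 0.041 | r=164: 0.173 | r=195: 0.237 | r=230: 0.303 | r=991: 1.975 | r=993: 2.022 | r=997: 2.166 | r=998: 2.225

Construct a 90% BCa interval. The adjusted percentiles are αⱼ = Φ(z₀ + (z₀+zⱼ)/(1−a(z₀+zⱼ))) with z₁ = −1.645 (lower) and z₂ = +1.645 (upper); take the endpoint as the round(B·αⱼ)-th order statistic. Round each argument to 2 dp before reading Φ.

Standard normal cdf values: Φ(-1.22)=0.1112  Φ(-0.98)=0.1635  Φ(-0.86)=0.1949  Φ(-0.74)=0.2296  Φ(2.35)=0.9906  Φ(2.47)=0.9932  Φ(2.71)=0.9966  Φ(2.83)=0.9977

(0.303, 1.975)

Lower: z₀ + z₁ = 0.507 + (-1.645) = -1.138; 1 − a(z₀+z₁) = 1 − (-0.077)(-1.138) = 0.9124; argument = 0.507 + (-1.138)/0.9124 = -0.7403 → -0.74.
α₁ = Φ(-0.74) = 0.2296; rank = round(1000 × 0.2296) = 230; θ*₍230₎ = 0.303.
Upper: z₀ + z₂ = 2.152; 1 − a(z₀+z₂) = 1.1657; argument = 2.3531 → 2.35; α₂ = 0.9906; rank = 991; θ*₍991₎ = 1.975.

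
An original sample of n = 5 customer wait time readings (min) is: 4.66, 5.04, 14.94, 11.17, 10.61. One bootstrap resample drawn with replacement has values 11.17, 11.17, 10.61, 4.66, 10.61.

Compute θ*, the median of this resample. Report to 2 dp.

θ* = 10.61

Sorted: 4.66, 10.61, 10.61, 11.17, 11.17
Median = middle value = 10.61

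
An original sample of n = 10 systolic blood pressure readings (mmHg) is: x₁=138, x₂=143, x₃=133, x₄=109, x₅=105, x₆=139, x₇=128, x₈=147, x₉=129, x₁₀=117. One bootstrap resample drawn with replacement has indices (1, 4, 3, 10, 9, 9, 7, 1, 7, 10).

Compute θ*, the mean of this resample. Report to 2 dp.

Resample values: 138, 109, 133, 117, 129, 129, 128, 138, 128, 117.
Mean = (138 + 109 + 133 + 117 + 129 + 129 + 128 + 138 + 128 + 117) / 10 = 1266.0 / 10 = 126.60

θ* = 126.60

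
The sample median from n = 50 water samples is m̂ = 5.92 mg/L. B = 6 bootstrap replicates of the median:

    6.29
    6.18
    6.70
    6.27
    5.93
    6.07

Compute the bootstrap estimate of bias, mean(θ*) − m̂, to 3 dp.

bias = +0.320

mean(θ*) = (6.29 + 6.18 + 6.70 + 6.27 + 5.93 + 6.07) / 6 = 6.2400
bias = 6.2400 − 5.92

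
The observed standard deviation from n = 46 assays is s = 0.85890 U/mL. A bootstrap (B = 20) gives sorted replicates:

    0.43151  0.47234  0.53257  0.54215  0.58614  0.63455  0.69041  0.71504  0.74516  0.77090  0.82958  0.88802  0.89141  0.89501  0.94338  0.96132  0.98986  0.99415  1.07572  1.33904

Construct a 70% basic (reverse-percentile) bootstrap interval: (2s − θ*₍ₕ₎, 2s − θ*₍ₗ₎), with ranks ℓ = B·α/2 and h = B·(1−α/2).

(0.72794, 1.18523)

Percentile endpoints at ranks 3 and 17: θ*₍3₎ = 0.53257, θ*₍17₎ = 0.98986.
Basic interval reflects these around s:
  lower = 2 × 0.85890 − 0.98986 = 0.72794
  upper = 2 × 0.85890 − 0.53257 = 1.18523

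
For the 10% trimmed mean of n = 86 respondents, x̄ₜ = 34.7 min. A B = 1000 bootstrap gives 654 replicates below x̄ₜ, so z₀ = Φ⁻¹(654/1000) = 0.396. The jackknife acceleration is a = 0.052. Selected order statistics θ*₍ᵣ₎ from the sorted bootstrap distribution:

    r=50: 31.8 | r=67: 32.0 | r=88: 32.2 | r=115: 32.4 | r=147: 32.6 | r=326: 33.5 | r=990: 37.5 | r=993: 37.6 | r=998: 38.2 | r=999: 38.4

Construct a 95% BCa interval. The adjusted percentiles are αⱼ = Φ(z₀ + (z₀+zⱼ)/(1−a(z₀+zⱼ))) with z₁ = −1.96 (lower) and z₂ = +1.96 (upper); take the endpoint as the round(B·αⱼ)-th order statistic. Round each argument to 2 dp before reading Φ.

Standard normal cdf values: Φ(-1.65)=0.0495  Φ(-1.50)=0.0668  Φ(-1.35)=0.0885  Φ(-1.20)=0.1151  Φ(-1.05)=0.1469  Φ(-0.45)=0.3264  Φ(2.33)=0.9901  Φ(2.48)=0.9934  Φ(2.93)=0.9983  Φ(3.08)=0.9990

Lower: z₀ + z₁ = 0.396 + (-1.960) = -1.564; 1 − a(z₀+z₁) = 1 − (0.052)(-1.564) = 1.0813; argument = 0.396 + (-1.564)/1.0813 = -1.0504 → -1.05.
α₁ = Φ(-1.05) = 0.1469; rank = round(1000 × 0.1469) = 147; θ*₍147₎ = 32.6.
Upper: z₀ + z₂ = 2.356; 1 − a(z₀+z₂) = 0.8775; argument = 3.0809 → 3.08; α₂ = 0.9990; rank = 999; θ*₍999₎ = 38.4.

(32.6, 38.4)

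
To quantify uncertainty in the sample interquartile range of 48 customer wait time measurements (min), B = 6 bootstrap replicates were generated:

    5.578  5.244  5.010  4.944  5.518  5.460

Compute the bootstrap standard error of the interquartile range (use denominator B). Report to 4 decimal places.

SE* = 0.2463

Bootstrap SE is the standard deviation of the 6 replicate interquartile ranges.
Mean of replicates: (5.578 + 5.244 + 5.010 + 4.944 + 5.518 + 5.460) / 6 = 31.75400 / 6 = 5.29233
Sum of squared deviations: (+0.28567)² + (−0.04833)² + (−0.28233)² + (−0.34833)² + (+0.22567)² + (+0.16767)² = 0.36403
Variance = 0.36403 / 6 = 0.06067
SE* = √0.06067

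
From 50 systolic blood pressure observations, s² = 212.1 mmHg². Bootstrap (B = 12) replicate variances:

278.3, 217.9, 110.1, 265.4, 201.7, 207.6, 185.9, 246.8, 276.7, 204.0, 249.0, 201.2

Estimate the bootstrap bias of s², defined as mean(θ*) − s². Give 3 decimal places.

bias = +8.283

mean(θ*) = (278.3 + 217.9 + 110.1 + 265.4 + 201.7 + 207.6 + 185.9 + 246.8 + 276.7 + 204.0 + 249.0 + 201.2) / 12 = 220.3833
bias = 220.3833 − 212.1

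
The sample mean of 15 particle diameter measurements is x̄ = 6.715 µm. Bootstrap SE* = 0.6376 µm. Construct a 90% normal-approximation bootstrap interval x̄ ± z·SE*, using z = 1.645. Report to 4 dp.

Margin = 1.645 × 0.6376 = 1.04885
Interval: 6.715 ± 1.04885

(5.6661, 7.7639)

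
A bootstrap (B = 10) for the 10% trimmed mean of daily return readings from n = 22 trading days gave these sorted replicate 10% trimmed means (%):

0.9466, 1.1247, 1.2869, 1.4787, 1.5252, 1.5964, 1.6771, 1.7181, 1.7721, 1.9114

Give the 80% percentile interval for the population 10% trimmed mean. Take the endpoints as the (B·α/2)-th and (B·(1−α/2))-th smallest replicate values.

α = 0.20; lower rank = 10 × 0.100 = 1; upper rank = 10 × 0.900 = 9.
The 1st smallest replicate is 0.9466; the 9th is 1.7721.

(0.9466, 1.7721)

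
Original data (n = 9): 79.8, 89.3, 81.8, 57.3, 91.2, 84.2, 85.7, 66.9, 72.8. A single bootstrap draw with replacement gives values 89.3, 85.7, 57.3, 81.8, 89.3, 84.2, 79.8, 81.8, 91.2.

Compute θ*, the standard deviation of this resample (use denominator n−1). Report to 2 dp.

Mean = 82.2667; sum of squared deviations = 824.1200
s² = 824.1200 / 8 = 103.0150
s = √103.0150 = 10.15

θ* = 10.15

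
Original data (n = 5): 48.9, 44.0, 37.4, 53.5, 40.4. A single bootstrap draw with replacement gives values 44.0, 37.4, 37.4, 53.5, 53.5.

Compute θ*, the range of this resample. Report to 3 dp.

θ* = 16.100

Range = 53.5 − 37.4 = 16.100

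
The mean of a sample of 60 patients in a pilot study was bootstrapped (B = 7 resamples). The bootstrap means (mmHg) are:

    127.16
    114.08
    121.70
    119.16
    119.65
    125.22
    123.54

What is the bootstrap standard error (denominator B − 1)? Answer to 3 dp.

SE* = 4.359

Bootstrap SE is the standard deviation of the 7 replicate means.
Mean of replicates: (127.16 + 114.08 + 121.70 + 119.16 + 119.65 + 125.22 + 123.54) / 7 = 850.5100 / 7 = 121.5014
Sum of squared deviations: (+5.6586)² + (−7.4214)² + (+0.1986)² + (−2.3414)² + (−1.8514)² + (+3.7186)² + (+2.0386)² = 114.0301
Variance = 114.0301 / 6 = 19.0050
SE* = √19.0050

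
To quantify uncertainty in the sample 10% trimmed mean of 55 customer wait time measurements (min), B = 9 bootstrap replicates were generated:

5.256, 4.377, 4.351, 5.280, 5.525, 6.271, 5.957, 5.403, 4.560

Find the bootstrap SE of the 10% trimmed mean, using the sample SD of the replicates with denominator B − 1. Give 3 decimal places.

SE* = 0.678

Bootstrap SE is the standard deviation of the 9 replicate 10% trimmed means.
Mean of replicates: (5.256 + 4.377 + 4.351 + 5.280 + 5.525 + 6.271 + 5.957 + 5.403 + 4.560) / 9 = 46.9800 / 9 = 5.2200
Sum of squared deviations: (+0.0360)² + (−0.8430)² + (−0.8690)² + (+0.0600)² + (+0.3050)² + (+1.0510)² + (+0.7370)² + (+0.1830)² + (−0.6600)² = 3.6806
Variance = 3.6806 / 8 = 0.4601
SE* = √0.4601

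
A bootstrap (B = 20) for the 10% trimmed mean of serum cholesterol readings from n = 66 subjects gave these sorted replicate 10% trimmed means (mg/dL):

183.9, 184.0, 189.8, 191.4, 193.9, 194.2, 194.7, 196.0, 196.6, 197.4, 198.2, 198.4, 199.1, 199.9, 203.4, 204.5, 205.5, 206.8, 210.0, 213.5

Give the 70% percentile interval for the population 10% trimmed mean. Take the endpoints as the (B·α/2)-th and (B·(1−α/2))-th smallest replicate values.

(189.8, 205.5)

α = 0.30; lower rank = 20 × 0.150 = 3; upper rank = 20 × 0.850 = 17.
The 3rd smallest replicate is 189.8; the 17th is 205.5.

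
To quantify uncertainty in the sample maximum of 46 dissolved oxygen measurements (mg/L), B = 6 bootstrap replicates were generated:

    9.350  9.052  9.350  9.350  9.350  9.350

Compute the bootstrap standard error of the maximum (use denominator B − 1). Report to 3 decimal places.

Bootstrap SE is the standard deviation of the 6 replicate maximums.
Mean of replicates: (9.350 + 9.052 + 9.350 + 9.350 + 9.350 + 9.350) / 6 = 55.8020 / 6 = 9.3003
Sum of squared deviations: (+0.0497)² + (−0.2483)² + (+0.0497)² + (+0.0497)² + (+0.0497)² + (+0.0497)² = 0.0740
Variance = 0.0740 / 5 = 0.0148
SE* = √0.0148

SE* = 0.122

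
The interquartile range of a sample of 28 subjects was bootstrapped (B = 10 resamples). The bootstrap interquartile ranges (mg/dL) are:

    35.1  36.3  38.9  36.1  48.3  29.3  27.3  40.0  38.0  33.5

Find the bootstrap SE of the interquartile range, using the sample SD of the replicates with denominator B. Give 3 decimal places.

Bootstrap SE is the standard deviation of the 10 replicate interquartile ranges.
Mean of replicates: (35.1 + 36.3 + 38.9 + 36.1 + 48.3 + 29.3 + 27.3 + 40.0 + 38.0 + 33.5) / 10 = 362.8000 / 10 = 36.2800
Sum of squared deviations: (−1.1800)² + (+0.0200)² + (+2.6200)² + (−0.1800)² + (+12.0200)² + (−6.9800)² + (−8.9800)² + (+3.7200)² + (+1.7200)² + (−2.7800)² = 306.6560
Variance = 306.6560 / 10 = 30.6656
SE* = √30.6656

SE* = 5.538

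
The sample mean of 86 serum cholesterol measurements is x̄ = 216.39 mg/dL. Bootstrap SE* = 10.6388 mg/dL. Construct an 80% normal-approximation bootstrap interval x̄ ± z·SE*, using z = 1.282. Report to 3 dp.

(202.751, 230.029)

Margin = 1.282 × 10.6388 = 13.6389
Interval: 216.39 ± 13.6389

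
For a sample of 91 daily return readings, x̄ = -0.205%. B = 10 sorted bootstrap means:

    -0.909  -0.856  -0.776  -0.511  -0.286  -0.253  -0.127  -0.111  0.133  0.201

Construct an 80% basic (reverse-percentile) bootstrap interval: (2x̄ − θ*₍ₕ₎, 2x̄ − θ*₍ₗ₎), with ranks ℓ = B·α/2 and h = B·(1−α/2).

Percentile endpoints at ranks 1 and 9: θ*₍1₎ = -0.909, θ*₍9₎ = 0.133.
Basic interval reflects these around x̄:
  lower = 2 × -0.205 − 0.133 = -0.543
  upper = 2 × -0.205 − -0.909 = 0.499

(-0.543, 0.499)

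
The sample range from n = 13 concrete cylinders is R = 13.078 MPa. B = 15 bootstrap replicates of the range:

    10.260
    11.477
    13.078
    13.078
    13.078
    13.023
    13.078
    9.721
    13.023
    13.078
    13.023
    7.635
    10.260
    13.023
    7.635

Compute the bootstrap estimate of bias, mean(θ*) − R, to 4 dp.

bias = −1.4467

mean(θ*) = (10.260 + 11.477 + 13.078 + 13.078 + 13.078 + 13.023 + 13.078 + 9.721 + 13.023 + 13.078 + 13.023 + 7.635 + 10.260 + 13.023 + 7.635) / 15 = 11.63133
bias = 11.63133 − 13.078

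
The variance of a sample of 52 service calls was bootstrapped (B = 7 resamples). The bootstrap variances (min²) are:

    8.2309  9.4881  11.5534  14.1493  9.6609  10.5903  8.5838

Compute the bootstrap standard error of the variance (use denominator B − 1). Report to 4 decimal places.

SE* = 2.0315

Bootstrap SE is the standard deviation of the 7 replicate variances.
Mean of replicates: (8.2309 + 9.4881 + 11.5534 + 14.1493 + 9.6609 + 10.5903 + 8.5838) / 7 = 72.25670 / 7 = 10.32239
Sum of squared deviations: (−2.09149)² + (−0.83429)² + (+1.23101)² + (+3.82691)² + (−0.66149)² + (+0.26791)² + (−1.73859)² = 24.76304
Variance = 24.76304 / 6 = 4.12717
SE* = √4.12717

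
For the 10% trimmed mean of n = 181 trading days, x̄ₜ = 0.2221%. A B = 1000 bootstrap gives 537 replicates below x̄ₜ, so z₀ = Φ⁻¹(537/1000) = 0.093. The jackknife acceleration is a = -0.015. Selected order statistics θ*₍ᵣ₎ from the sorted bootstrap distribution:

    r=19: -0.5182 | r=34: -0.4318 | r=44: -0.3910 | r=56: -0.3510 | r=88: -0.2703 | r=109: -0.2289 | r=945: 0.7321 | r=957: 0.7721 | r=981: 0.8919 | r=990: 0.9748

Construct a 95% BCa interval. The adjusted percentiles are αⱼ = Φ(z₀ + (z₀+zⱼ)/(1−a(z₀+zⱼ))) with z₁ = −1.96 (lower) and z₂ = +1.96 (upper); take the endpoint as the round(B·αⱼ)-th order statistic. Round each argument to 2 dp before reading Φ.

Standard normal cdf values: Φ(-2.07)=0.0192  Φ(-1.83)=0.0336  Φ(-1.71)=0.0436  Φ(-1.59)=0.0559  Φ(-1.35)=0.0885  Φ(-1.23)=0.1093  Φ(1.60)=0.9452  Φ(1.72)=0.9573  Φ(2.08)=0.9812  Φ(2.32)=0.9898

(-0.4318, 0.8919)

Lower: z₀ + z₁ = 0.093 + (-1.960) = -1.867; 1 − a(z₀+z₁) = 1 − (-0.015)(-1.867) = 0.9720; argument = 0.093 + (-1.867)/0.9720 = -1.8278 → -1.83.
α₁ = Φ(-1.83) = 0.0336; rank = round(1000 × 0.0336) = 34; θ*₍34₎ = -0.4318.
Upper: z₀ + z₂ = 2.053; 1 − a(z₀+z₂) = 1.0308; argument = 2.0847 → 2.08; α₂ = 0.9812; rank = 981; θ*₍981₎ = 0.8919.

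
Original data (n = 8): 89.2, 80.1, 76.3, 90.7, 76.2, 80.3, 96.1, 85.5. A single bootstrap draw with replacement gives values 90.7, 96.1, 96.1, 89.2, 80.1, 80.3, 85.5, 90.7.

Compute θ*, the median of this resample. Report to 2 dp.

θ* = 89.95

Sorted: 80.1, 80.3, 85.5, 89.2, 90.7, 90.7, 96.1, 96.1
Median = average of the two middle values = 89.95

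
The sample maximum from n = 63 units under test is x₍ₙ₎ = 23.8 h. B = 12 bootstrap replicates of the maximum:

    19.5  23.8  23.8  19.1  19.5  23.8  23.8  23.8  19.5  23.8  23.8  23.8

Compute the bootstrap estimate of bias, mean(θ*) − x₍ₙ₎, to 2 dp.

mean(θ*) = (19.5 + 23.8 + 23.8 + 19.1 + 19.5 + 23.8 + 23.8 + 23.8 + 19.5 + 23.8 + 23.8 + 23.8) / 12 = 22.333
bias = 22.333 − 23.8

bias = −1.47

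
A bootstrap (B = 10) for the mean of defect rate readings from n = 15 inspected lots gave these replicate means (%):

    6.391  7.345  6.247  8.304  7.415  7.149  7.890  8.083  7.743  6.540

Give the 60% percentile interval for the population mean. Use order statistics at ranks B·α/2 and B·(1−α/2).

(6.391, 7.890)

Sorted replicates: 6.247, 6.391, 6.540, 7.149, 7.345, 7.415, 7.743, 7.890, 8.083, 8.304
α = 0.40; lower rank = 10 × 0.200 = 2; upper rank = 10 × 0.800 = 8.
The 2nd smallest replicate is 6.391; the 8th is 7.890.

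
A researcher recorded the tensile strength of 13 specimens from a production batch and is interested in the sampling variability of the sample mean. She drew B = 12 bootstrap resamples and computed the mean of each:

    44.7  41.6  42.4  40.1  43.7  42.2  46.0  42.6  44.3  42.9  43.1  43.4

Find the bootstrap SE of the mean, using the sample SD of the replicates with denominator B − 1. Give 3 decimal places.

Bootstrap SE is the standard deviation of the 12 replicate means.
Mean of replicates: (44.7 + 41.6 + 42.4 + 40.1 + 43.7 + 42.2 + 46.0 + 42.6 + 44.3 + 42.9 + 43.1 + 43.4) / 12 = 517.0000 / 12 = 43.0833
Sum of squared deviations: (+1.6167)² + (−1.4833)² + (−0.6833)² + (−2.9833)² + (+0.6167)² + (−0.8833)² + (+2.9167)² + (−0.4833)² + (+1.2167)² + (−0.1833)² + (+0.0167)² + (+0.3167)² = 25.6967
Variance = 25.6967 / 11 = 2.3361
SE* = √2.3361

SE* = 1.528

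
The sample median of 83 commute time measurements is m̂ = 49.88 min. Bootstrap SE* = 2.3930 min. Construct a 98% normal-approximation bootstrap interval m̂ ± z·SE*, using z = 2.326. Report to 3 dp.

Margin = 2.326 × 2.3930 = 5.5661
Interval: 49.88 ± 5.5661

(44.314, 55.446)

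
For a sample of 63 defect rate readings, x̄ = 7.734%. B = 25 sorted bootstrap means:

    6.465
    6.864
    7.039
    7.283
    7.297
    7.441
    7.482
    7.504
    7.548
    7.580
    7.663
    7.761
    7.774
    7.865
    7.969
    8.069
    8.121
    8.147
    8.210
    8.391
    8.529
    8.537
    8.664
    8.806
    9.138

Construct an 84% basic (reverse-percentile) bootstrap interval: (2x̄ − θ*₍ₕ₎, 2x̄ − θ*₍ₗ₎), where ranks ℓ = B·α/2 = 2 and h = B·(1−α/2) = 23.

(6.804, 8.604)

Percentile endpoints at ranks 2 and 23: θ*₍2₎ = 6.864, θ*₍23₎ = 8.664.
Basic interval reflects these around x̄:
  lower = 2 × 7.734 − 8.664 = 6.804
  upper = 2 × 7.734 − 6.864 = 8.604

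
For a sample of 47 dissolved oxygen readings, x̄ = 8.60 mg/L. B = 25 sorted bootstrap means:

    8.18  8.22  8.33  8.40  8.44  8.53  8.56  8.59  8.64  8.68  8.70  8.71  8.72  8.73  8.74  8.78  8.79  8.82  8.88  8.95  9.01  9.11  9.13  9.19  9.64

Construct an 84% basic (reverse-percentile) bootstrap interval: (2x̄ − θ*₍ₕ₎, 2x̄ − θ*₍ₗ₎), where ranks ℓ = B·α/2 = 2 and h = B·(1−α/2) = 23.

Percentile endpoints at ranks 2 and 23: θ*₍2₎ = 8.22, θ*₍23₎ = 9.13.
Basic interval reflects these around x̄:
  lower = 2 × 8.60 − 9.13 = 8.07
  upper = 2 × 8.60 − 8.22 = 8.98

(8.07, 8.98)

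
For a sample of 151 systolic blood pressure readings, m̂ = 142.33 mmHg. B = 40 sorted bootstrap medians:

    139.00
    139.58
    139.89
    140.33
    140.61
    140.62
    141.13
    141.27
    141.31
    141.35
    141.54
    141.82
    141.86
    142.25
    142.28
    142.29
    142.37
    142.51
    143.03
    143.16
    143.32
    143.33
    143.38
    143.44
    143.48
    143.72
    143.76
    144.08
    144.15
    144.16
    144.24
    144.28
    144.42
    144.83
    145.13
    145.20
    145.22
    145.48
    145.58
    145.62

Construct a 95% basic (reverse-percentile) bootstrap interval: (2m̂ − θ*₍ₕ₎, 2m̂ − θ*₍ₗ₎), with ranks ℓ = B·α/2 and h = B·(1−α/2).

Percentile endpoints at ranks 1 and 39: θ*₍1₎ = 139.00, θ*₍39₎ = 145.58.
Basic interval reflects these around m̂:
  lower = 2 × 142.33 − 145.58 = 139.08
  upper = 2 × 142.33 − 139.00 = 145.66

(139.08, 145.66)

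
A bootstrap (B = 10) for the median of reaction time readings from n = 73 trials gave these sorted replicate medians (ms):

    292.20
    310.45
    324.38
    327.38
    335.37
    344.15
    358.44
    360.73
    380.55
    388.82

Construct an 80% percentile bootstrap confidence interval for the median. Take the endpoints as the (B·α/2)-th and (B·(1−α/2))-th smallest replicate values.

(292.20, 380.55)

α = 0.20; lower rank = 10 × 0.100 = 1; upper rank = 10 × 0.900 = 9.
The 1st smallest replicate is 292.20; the 9th is 380.55.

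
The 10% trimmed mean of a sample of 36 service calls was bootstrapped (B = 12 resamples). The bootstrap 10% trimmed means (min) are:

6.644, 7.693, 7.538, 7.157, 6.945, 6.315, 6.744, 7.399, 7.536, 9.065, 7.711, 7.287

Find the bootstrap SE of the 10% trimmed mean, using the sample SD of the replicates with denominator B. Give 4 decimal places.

SE* = 0.6709

Bootstrap SE is the standard deviation of the 12 replicate 10% trimmed means.
Mean of replicates: (6.644 + 7.693 + 7.538 + 7.157 + 6.945 + 6.315 + 6.744 + 7.399 + 7.536 + 9.065 + 7.711 + 7.287) / 12 = 88.03400 / 12 = 7.33617
Sum of squared deviations: (−0.69217)² + (+0.35683)² + (+0.20183)² + (−0.17917)² + (−0.39117)² + (−1.02117)² + (−0.59217)² + (+0.06283)² + (+0.19983)² + (+1.72883)² + (+0.37483)² + (−0.04917)² = 5.40138
Variance = 5.40138 / 12 = 0.45011
SE* = √0.45011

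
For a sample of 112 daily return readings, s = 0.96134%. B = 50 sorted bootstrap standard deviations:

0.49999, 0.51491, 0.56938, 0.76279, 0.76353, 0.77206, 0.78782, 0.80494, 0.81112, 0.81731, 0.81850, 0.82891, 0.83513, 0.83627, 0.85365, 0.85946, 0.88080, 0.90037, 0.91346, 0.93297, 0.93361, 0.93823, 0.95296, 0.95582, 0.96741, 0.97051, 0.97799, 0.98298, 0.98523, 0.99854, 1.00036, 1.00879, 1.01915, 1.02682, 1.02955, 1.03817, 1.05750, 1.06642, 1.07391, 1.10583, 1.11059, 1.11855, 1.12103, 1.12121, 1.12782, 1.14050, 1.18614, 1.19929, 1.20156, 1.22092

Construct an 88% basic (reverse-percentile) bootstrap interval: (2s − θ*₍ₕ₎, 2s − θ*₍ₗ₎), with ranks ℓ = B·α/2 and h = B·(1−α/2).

(0.73654, 1.35330)

Percentile endpoints at ranks 3 and 47: θ*₍3₎ = 0.56938, θ*₍47₎ = 1.18614.
Basic interval reflects these around s:
  lower = 2 × 0.96134 − 1.18614 = 0.73654
  upper = 2 × 0.96134 − 0.56938 = 1.35330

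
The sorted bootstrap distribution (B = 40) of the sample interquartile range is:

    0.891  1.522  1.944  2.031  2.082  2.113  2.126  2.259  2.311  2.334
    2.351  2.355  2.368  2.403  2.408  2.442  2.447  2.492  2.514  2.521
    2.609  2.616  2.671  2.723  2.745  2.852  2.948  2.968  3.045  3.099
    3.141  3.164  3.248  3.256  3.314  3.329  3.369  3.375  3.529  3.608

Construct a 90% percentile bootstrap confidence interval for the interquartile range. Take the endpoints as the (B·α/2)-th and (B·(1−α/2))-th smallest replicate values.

α = 0.10; lower rank = 40 × 0.050 = 2; upper rank = 40 × 0.950 = 38.
The 2nd smallest replicate is 1.522; the 38th is 3.375.

(1.522, 3.375)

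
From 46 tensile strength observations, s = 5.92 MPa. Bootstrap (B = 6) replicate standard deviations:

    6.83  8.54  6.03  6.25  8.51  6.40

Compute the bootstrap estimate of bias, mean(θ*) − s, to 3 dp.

mean(θ*) = (6.83 + 8.54 + 6.03 + 6.25 + 8.51 + 6.40) / 6 = 7.0933
bias = 7.0933 − 5.92

bias = +1.173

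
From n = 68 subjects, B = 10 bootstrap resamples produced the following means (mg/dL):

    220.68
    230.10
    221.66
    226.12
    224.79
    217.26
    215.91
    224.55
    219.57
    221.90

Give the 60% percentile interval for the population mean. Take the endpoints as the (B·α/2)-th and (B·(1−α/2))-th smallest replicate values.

(217.26, 224.79)

Sorted replicates: 215.91, 217.26, 219.57, 220.68, 221.66, 221.90, 224.55, 224.79, 226.12, 230.10
α = 0.40; lower rank = 10 × 0.200 = 2; upper rank = 10 × 0.800 = 8.
The 2nd smallest replicate is 217.26; the 8th is 224.79.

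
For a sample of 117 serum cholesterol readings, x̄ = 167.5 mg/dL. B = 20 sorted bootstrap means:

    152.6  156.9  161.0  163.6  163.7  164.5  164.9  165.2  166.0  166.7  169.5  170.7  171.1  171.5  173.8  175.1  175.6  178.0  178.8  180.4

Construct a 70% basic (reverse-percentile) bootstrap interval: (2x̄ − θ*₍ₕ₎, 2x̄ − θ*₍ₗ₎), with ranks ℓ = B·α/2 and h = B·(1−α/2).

Percentile endpoints at ranks 3 and 17: θ*₍3₎ = 161.0, θ*₍17₎ = 175.6.
Basic interval reflects these around x̄:
  lower = 2 × 167.5 − 175.6 = 159.4
  upper = 2 × 167.5 − 161.0 = 174.0

(159.4, 174.0)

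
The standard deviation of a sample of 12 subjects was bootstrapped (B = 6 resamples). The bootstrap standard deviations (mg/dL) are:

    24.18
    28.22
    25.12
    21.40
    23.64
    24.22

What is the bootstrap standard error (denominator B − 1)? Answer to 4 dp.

Bootstrap SE is the standard deviation of the 6 replicate standard deviations.
Mean of replicates: (24.18 + 28.22 + 25.12 + 21.40 + 23.64 + 24.22) / 6 = 146.78000 / 6 = 24.46333
Sum of squared deviations: (−0.28333)² + (+3.75667)² + (+0.65667)² + (−3.06333)² + (−0.82333)² + (−0.24333)² = 24.74513
Variance = 24.74513 / 5 = 4.94903
SE* = √4.94903

SE* = 2.2246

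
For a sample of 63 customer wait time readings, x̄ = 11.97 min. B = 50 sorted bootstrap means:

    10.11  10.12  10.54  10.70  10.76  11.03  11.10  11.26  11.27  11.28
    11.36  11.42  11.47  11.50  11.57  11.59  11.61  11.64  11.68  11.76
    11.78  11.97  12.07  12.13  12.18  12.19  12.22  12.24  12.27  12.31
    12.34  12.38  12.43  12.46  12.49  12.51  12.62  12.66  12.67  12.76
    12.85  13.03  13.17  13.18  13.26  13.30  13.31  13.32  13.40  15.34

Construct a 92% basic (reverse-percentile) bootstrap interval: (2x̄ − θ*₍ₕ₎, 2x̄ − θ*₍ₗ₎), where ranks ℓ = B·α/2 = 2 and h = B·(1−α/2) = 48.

(10.62, 13.82)

Percentile endpoints at ranks 2 and 48: θ*₍2₎ = 10.12, θ*₍48₎ = 13.32.
Basic interval reflects these around x̄:
  lower = 2 × 11.97 − 13.32 = 10.62
  upper = 2 × 11.97 − 10.12 = 13.82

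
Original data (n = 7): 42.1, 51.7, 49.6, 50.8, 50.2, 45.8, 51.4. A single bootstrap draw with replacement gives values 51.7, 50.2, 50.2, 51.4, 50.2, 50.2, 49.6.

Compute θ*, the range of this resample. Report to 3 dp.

θ* = 2.100

Range = 51.7 − 49.6 = 2.100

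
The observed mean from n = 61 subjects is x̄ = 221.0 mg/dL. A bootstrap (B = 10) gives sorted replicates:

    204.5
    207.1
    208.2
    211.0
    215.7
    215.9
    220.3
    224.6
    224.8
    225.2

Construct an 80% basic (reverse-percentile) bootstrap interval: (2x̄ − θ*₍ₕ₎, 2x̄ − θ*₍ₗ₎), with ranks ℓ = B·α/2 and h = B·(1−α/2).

Percentile endpoints at ranks 1 and 9: θ*₍1₎ = 204.5, θ*₍9₎ = 224.8.
Basic interval reflects these around x̄:
  lower = 2 × 221.0 − 224.8 = 217.2
  upper = 2 × 221.0 − 204.5 = 237.5

(217.2, 237.5)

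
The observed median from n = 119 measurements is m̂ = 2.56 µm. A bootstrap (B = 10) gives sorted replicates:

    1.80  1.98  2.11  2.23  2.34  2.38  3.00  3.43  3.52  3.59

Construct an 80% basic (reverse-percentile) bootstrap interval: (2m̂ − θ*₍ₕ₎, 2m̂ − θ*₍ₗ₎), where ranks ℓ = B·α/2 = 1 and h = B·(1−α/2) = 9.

Percentile endpoints at ranks 1 and 9: θ*₍1₎ = 1.80, θ*₍9₎ = 3.52.
Basic interval reflects these around m̂:
  lower = 2 × 2.56 − 3.52 = 1.60
  upper = 2 × 2.56 − 1.80 = 3.32

(1.60, 3.32)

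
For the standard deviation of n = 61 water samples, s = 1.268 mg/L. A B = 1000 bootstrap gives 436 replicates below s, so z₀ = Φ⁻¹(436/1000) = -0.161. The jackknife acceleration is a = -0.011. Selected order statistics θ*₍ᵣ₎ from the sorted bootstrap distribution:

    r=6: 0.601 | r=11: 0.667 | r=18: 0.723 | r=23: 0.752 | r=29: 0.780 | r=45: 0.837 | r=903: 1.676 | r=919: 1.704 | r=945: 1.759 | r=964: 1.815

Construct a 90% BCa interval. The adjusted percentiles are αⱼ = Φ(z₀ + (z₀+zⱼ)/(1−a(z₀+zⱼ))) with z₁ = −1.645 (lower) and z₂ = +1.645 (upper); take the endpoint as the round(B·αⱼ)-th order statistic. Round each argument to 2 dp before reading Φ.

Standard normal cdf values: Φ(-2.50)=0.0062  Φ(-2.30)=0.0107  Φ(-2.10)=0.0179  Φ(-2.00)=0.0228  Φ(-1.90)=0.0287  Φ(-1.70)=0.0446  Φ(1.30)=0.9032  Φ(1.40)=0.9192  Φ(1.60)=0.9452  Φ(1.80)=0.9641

(0.752, 1.676)

Lower: z₀ + z₁ = -0.161 + (-1.645) = -1.806; 1 − a(z₀+z₁) = 1 − (-0.011)(-1.806) = 0.9801; argument = -0.161 + (-1.806)/0.9801 = -2.0036 → -2.00.
α₁ = Φ(-2.00) = 0.0228; rank = round(1000 × 0.0228) = 23; θ*₍23₎ = 0.752.
Upper: z₀ + z₂ = 1.484; 1 − a(z₀+z₂) = 1.0163; argument = 1.2992 → 1.30; α₂ = 0.9032; rank = 903; θ*₍903₎ = 1.676.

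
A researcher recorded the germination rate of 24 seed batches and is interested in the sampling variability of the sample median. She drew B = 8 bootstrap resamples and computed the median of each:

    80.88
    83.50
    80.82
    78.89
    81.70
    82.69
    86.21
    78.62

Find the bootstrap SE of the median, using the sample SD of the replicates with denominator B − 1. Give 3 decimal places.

SE* = 2.489

Bootstrap SE is the standard deviation of the 8 replicate medians.
Mean of replicates: (80.88 + 83.50 + 80.82 + 78.89 + 81.70 + 82.69 + 86.21 + 78.62) / 8 = 653.3100 / 8 = 81.6637
Sum of squared deviations: (−0.7837)² + (+1.8363)² + (−0.8438)² + (−2.7737)² + (+0.0363)² + (+1.0263)² + (+4.5463)² + (−3.0437)² = 43.3790
Variance = 43.3790 / 7 = 6.1970
SE* = √6.1970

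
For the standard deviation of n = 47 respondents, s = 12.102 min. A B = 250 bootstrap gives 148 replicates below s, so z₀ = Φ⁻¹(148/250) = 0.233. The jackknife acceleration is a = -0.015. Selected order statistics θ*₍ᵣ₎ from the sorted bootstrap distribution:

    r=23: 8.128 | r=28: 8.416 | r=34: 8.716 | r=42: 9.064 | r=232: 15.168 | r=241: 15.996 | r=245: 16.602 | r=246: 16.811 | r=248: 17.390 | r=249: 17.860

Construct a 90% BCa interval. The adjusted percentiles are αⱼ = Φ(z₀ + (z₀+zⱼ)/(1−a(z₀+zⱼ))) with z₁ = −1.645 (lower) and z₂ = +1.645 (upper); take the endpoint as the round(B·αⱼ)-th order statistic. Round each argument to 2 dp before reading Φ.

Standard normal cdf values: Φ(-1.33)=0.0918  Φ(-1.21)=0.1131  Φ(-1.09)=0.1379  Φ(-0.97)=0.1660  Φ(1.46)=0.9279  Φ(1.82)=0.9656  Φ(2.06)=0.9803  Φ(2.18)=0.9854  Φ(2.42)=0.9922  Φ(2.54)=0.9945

(8.416, 16.602)

Lower: z₀ + z₁ = 0.233 + (-1.645) = -1.412; 1 − a(z₀+z₁) = 1 − (-0.015)(-1.412) = 0.9788; argument = 0.233 + (-1.412)/0.9788 = -1.2096 → -1.21.
α₁ = Φ(-1.21) = 0.1131; rank = round(250 × 0.1131) = 28; θ*₍28₎ = 8.416.
Upper: z₀ + z₂ = 1.878; 1 − a(z₀+z₂) = 1.0282; argument = 2.0595 → 2.06; α₂ = 0.9803; rank = 245; θ*₍245₎ = 16.602.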